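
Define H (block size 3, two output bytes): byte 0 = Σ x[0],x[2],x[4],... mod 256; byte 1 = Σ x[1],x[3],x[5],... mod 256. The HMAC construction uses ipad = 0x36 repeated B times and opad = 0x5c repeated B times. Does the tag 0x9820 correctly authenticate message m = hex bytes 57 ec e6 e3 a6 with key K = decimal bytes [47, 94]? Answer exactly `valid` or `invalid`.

Key decimal bytes [47, 94] = 2f 5e is 2 bytes ≤ B = 3; zero-pad to 3 bytes: K' = 2f 5e 00.
K' ⊕ ipad = 19 68 36; K' ⊕ opad = 73 02 5c.
Inner hash: even-index sum = 542 mod 256 = 30; odd-index sum = 587 mod 256 = 75 → 1e 4b.
Outer hash (recomputed tag): even-index sum = 282 mod 256 = 26; odd-index sum = 32 mod 256 = 32 → 1a 20.
Recomputed tag = 1a20; claimed = 9820 → mismatch.

invalid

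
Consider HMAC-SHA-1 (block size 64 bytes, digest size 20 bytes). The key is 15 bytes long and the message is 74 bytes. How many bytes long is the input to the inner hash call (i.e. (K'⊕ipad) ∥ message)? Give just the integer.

138

Key is 15 ≤ 64 bytes, zero-padded: |K'| = 64.
Inner input = (K'⊕ipad) ∥ m → 64 + 74 = 138 bytes.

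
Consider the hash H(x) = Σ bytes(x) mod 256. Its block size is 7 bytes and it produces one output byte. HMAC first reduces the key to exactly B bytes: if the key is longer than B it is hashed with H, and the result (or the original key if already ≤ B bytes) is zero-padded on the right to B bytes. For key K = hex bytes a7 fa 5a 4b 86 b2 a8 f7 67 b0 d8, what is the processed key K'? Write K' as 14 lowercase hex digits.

0c000000000000

|K| = 11 > B = 7, so first hash the key.
H(K): sum = 167+250+90+75+134+178+168+247+103+176+216 = 1804; mod 256 = 12 → 0c.
Zero-pad H(K) = 0c to 7 bytes: K' = 0c 00 00 00 00 00 00.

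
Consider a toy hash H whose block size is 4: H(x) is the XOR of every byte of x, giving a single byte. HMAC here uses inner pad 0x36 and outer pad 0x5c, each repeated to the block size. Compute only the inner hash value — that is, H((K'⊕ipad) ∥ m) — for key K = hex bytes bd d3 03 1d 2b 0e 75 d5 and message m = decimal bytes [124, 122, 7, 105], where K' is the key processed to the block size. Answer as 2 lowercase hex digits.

9d

Key hex bytes bd d3 03 1d 2b 0e 75 d5 is 8 bytes > B = 4, so hash it first: H(key) = f5, then zero-pad to 4 bytes: K' = f5 00 00 00.
K' ⊕ ipad = c3 36 36 36.
Inner input = c3 36 36 36 ∥ 7c 7a 07 69.
Inner hash: XOR c3⊕36⊕36⊕36⊕7c⊕7a⊕07⊕69 = 9d.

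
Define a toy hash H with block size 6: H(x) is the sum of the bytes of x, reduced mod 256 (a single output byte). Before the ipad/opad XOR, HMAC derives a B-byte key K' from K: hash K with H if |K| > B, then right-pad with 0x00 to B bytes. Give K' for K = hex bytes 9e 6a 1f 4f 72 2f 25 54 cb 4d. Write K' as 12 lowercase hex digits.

|K| = 10 > B = 6, so first hash the key.
H(K): sum = 158+106+31+79+114+47+37+84+203+77 = 936; mod 256 = 168 → a8.
Zero-pad H(K) = a8 to 6 bytes: K' = a8 00 00 00 00 00.

a80000000000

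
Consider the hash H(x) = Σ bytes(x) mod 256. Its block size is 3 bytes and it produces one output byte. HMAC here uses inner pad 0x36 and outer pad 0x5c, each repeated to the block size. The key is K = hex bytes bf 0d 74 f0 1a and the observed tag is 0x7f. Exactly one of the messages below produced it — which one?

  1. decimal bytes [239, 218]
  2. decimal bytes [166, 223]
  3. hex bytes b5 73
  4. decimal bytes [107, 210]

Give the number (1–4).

Key hex bytes bf 0d 74 f0 1a is 5 bytes > B = 3, so hash it first: H(key) = 4a, then zero-pad to 3 bytes: K' = 4a 00 00.
K' ⊕ ipad = 7c 36 36; K' ⊕ opad = 16 5c 5c.
m1: inner = H(7c 36 36 ef da) = b1; tag = H(16 5c 5c b1) = 7f ← matches
m2: inner = H(7c 36 36 a6 df) = 6d; tag = H(16 5c 5c 6d) = 3b
m3: inner = H(7c 36 36 b5 73) = 10; tag = H(16 5c 5c 10) = de
m4: inner = H(7c 36 36 6b d2) = 25; tag = H(16 5c 5c 25) = f3

1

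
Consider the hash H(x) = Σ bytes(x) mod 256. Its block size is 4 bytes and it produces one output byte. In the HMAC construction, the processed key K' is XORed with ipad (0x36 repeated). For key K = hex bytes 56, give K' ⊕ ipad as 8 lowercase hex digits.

Key hex bytes 56 is 1 byte ≤ B = 4; zero-pad to 4 bytes: K' = 56 00 00 00.
XOR each byte with 0x36: 56⊕36=60, 00⊕36=36, 00⊕36=36, 00⊕36=36.

60363636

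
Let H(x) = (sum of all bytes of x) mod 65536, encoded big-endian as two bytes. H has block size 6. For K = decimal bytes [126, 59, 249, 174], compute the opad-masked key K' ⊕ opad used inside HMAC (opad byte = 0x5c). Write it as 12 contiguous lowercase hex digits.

Key decimal bytes [126, 59, 249, 174] = 7e 3b f9 ae is 4 bytes ≤ B = 6; zero-pad to 6 bytes: K' = 7e 3b f9 ae 00 00.
XOR each byte with 0x5c: 7e⊕5c=22, 3b⊕5c=67, f9⊕5c=a5, ae⊕5c=f2, 00⊕5c=5c, 00⊕5c=5c.

2267a5f25c5c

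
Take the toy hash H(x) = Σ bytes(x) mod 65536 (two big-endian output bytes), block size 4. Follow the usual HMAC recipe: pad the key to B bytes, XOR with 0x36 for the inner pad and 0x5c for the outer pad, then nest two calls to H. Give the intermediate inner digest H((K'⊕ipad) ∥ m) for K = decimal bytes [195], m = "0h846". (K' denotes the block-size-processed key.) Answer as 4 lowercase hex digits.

Key decimal bytes [195] = c3 is 1 byte ≤ B = 4; zero-pad to 4 bytes: K' = c3 00 00 00.
K' ⊕ ipad = f5 36 36 36.
Inner input = f5 36 36 36 ∥ 30 68 38 34 36.
Inner hash: sum = 245+54+54+54+48+104+56+52+54 = 721 → 02 d1.

02d1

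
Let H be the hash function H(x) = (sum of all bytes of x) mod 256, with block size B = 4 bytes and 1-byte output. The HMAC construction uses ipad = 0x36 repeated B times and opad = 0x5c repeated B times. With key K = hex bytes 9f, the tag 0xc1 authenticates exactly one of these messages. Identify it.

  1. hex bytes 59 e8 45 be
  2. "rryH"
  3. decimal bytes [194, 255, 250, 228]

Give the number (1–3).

3

Key hex bytes 9f is 1 byte ≤ B = 4; zero-pad to 4 bytes: K' = 9f 00 00 00.
K' ⊕ ipad = a9 36 36 36; K' ⊕ opad = c3 5c 5c 5c.
m1: inner = H(a9 36 36 36 59 e8 45 be) = 8f; tag = H(c3 5c 5c 5c 8f) = 66
m2: inner = H(a9 36 36 36 72 72 79 48) = f0; tag = H(c3 5c 5c 5c f0) = c7
m3: inner = H(a9 36 36 36 c2 ff fa e4) = ea; tag = H(c3 5c 5c 5c ea) = c1 ← matches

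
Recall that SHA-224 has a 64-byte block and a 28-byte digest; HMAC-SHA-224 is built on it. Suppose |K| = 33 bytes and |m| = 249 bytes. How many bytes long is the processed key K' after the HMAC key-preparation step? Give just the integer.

Key is 33 ≤ 64 bytes, zero-padded: |K'| = 64.

64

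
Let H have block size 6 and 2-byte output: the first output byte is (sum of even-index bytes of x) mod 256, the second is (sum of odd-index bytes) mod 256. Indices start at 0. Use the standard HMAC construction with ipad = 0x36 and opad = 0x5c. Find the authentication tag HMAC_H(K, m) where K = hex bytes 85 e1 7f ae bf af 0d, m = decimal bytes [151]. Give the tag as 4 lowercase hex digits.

2d8e

Key hex bytes 85 e1 7f ae bf af 0d is 7 bytes > B = 6, so hash it first: H(key) = d0 3e, then zero-pad to 6 bytes: K' = d0 3e 00 00 00 00.
K' ⊕ ipad = e6 08 36 36 36 36.  K' ⊕ opad = 8c 62 5c 5c 5c 5c.
Inner input = (K'⊕ipad) ∥ m = e6 08 36 36 36 36 ∥ 97.
Inner hash: even-index sum = 489 mod 256 = 233; odd-index sum = 116 mod 256 = 116 → e9 74.
Outer input = (K'⊕opad) ∥ inner = 8c 62 5c 5c 5c 5c ∥ e9 74.
Outer hash (tag): even-index sum = 557 mod 256 = 45; odd-index sum = 398 mod 256 = 142 → 2d 8e.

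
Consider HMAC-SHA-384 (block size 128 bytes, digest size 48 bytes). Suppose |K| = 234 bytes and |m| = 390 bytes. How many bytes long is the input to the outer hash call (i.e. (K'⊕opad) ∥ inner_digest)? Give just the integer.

Key is 234 > 128 bytes, so it is hashed to 48 bytes then zero-padded to 128: |K'| = 128.
Outer input = (K'⊕opad) ∥ H(inner) → 128 + 48 = 176 bytes.

176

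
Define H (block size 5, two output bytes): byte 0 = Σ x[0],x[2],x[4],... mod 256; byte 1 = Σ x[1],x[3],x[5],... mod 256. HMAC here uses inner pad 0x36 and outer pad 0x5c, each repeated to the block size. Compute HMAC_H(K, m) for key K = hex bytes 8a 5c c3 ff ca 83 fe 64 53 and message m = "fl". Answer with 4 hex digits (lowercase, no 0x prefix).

fcb0

Key hex bytes 8a 5c c3 ff ca 83 fe 64 53 is 9 bytes > B = 5, so hash it first: H(key) = 68 42, then zero-pad to 5 bytes: K' = 68 42 00 00 00.
K' ⊕ ipad = 5e 74 36 36 36.  K' ⊕ opad = 34 1e 5c 5c 5c.
Inner input = (K'⊕ipad) ∥ m = 5e 74 36 36 36 ∥ 66 6c.
Inner hash: even-index sum = 310 mod 256 = 54; odd-index sum = 272 mod 256 = 16 → 36 10.
Outer input = (K'⊕opad) ∥ inner = 34 1e 5c 5c 5c ∥ 36 10.
Outer hash (tag): even-index sum = 252 mod 256 = 252; odd-index sum = 176 mod 256 = 176 → fc b0.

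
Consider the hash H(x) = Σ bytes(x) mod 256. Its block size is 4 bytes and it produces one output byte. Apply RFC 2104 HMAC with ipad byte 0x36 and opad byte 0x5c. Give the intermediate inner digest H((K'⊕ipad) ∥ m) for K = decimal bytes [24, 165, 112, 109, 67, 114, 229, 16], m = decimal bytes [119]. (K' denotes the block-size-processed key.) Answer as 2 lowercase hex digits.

Key decimal bytes [24, 165, 112, 109, 67, 114, 229, 16] = 18 a5 70 6d 43 72 e5 10 is 8 bytes > B = 4, so hash it first: H(key) = 44, then zero-pad to 4 bytes: K' = 44 00 00 00.
K' ⊕ ipad = 72 36 36 36.
Inner input = 72 36 36 36 ∥ 77.
Inner hash: sum = 114+54+54+54+119 = 395; mod 256 = 139 → 8b.

8b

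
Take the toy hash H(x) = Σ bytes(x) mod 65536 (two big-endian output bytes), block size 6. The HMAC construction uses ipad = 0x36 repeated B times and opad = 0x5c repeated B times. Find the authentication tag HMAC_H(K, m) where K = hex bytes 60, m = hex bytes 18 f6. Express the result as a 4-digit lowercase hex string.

027c

Key hex bytes 60 is 1 byte ≤ B = 6; zero-pad to 6 bytes: K' = 60 00 00 00 00 00.
K' ⊕ ipad = 56 36 36 36 36 36.  K' ⊕ opad = 3c 5c 5c 5c 5c 5c.
Inner input = (K'⊕ipad) ∥ m = 56 36 36 36 36 36 ∥ 18 f6.
Inner hash: sum = 86+54+54+54+54+54+24+246 = 626 → 02 72.
Outer input = (K'⊕opad) ∥ inner = 3c 5c 5c 5c 5c 5c ∥ 02 72.
Outer hash (tag): sum = 60+92+92+92+92+92+2+114 = 636 → 02 7c.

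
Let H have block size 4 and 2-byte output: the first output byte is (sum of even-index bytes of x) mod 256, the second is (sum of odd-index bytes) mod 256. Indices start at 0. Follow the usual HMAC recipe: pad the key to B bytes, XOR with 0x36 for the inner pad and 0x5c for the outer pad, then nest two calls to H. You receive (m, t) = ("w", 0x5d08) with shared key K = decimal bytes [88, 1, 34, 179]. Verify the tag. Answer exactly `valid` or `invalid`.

invalid

Key decimal bytes [88, 1, 34, 179] = 58 01 22 b3 is exactly B = 4 bytes: K' = 58 01 22 b3.
K' ⊕ ipad = 6e 37 14 85; K' ⊕ opad = 04 5d 7e ef.
Inner hash: even-index sum = 249 mod 256 = 249; odd-index sum = 188 mod 256 = 188 → f9 bc.
Outer hash (recomputed tag): even-index sum = 379 mod 256 = 123; odd-index sum = 520 mod 256 = 8 → 7b 08.
Recomputed tag = 7b08; claimed = 5d08 → mismatch.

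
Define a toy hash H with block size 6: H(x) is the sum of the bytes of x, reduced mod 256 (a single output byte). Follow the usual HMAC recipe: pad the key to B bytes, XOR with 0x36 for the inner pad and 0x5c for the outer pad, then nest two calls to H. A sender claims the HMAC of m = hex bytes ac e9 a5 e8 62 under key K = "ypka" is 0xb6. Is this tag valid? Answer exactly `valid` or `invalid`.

Key "ypka" = 79 70 6b 61 is 4 bytes ≤ B = 6; zero-pad to 6 bytes: K' = 79 70 6b 61 00 00.
K' ⊕ ipad = 4f 46 5d 57 36 36; K' ⊕ opad = 25 2c 37 3d 5c 5c.
Inner hash: sum = 79+70+93+87+54+54+172+233+165+232+98 = 1337; mod 256 = 57 → 39.
Outer hash (recomputed tag): sum = 37+44+55+61+92+92+57 = 438; mod 256 = 182 → b6.
Recomputed tag = b6; claimed = b6 → match.

valid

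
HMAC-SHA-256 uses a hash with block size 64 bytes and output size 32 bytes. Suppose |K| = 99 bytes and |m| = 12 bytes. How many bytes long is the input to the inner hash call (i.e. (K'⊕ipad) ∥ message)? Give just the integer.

Key is 99 > 64 bytes, so it is hashed to 32 bytes then zero-padded to 64: |K'| = 64.
Inner input = (K'⊕ipad) ∥ m → 64 + 12 = 76 bytes.

76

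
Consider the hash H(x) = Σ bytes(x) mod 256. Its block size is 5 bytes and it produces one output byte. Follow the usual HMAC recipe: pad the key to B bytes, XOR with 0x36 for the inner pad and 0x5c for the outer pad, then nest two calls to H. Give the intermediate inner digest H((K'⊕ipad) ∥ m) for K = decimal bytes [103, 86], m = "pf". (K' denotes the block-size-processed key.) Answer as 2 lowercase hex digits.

Key decimal bytes [103, 86] = 67 56 is 2 bytes ≤ B = 5; zero-pad to 5 bytes: K' = 67 56 00 00 00.
K' ⊕ ipad = 51 60 36 36 36.
Inner input = 51 60 36 36 36 ∥ 70 66.
Inner hash: sum = 81+96+54+54+54+112+102 = 553; mod 256 = 41 → 29.

29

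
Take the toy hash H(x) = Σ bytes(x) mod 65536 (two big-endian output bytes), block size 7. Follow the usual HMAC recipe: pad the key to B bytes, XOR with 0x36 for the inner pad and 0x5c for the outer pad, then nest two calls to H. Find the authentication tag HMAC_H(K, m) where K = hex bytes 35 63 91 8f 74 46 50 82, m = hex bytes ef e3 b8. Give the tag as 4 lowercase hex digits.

Key hex bytes 35 63 91 8f 74 46 50 82 is 8 bytes > B = 7, so hash it first: H(key) = 03 44, then zero-pad to 7 bytes: K' = 03 44 00 00 00 00 00.
K' ⊕ ipad = 35 72 36 36 36 36 36.  K' ⊕ opad = 5f 18 5c 5c 5c 5c 5c.
Inner input = (K'⊕ipad) ∥ m = 35 72 36 36 36 36 36 ∥ ef e3 b8.
Inner hash: sum = 53+114+54+54+54+54+54+239+227+184 = 1087 → 04 3f.
Outer input = (K'⊕opad) ∥ inner = 5f 18 5c 5c 5c 5c 5c ∥ 04 3f.
Outer hash (tag): sum = 95+24+92+92+92+92+92+4+63 = 646 → 02 86.

0286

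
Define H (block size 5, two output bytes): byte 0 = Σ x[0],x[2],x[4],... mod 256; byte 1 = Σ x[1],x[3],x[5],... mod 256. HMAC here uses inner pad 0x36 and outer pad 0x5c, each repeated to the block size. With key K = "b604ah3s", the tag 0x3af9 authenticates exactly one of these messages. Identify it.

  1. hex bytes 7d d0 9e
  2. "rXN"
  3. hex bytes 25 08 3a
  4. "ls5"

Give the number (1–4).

Key "b604ah3s" = 62 36 30 34 61 68 33 73 is 8 bytes > B = 5, so hash it first: H(key) = 26 45, then zero-pad to 5 bytes: K' = 26 45 00 00 00.
K' ⊕ ipad = 10 73 36 36 36; K' ⊕ opad = 7a 19 5c 5c 5c.
m1: inner = H(10 73 36 36 36 7d d0 9e) = 4c c4; tag = H(7a 19 5c 5c 5c 4c c4) = f6c1
m2: inner = H(10 73 36 36 36 72 58 4e) = d4 69; tag = H(7a 19 5c 5c 5c d4 69) = 9b49
m3: inner = H(10 73 36 36 36 25 08 3a) = 84 08; tag = H(7a 19 5c 5c 5c 84 08) = 3af9 ← matches
m4: inner = H(10 73 36 36 36 6c 73 35) = ef 4a; tag = H(7a 19 5c 5c 5c ef 4a) = 7c64

3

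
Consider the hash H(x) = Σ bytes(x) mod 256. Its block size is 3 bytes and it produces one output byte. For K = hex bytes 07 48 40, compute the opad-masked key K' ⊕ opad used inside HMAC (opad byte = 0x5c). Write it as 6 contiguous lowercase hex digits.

Key hex bytes 07 48 40 is exactly B = 3 bytes: K' = 07 48 40.
XOR each byte with 0x5c: 07⊕5c=5b, 48⊕5c=14, 40⊕5c=1c.

5b141c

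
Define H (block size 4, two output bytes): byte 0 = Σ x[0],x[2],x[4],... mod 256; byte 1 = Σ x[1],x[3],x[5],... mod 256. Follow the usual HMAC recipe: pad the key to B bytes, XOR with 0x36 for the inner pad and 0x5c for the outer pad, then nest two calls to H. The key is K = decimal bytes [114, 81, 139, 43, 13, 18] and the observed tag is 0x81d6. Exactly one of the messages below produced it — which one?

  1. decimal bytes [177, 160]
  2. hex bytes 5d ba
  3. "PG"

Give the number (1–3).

2

Key decimal bytes [114, 81, 139, 43, 13, 18] = 72 51 8b 2b 0d 12 is 6 bytes > B = 4, so hash it first: H(key) = 0a 8e, then zero-pad to 4 bytes: K' = 0a 8e 00 00.
K' ⊕ ipad = 3c b8 36 36; K' ⊕ opad = 56 d2 5c 5c.
m1: inner = H(3c b8 36 36 b1 a0) = 23 8e; tag = H(56 d2 5c 5c 23 8e) = d5bc
m2: inner = H(3c b8 36 36 5d ba) = cf a8; tag = H(56 d2 5c 5c cf a8) = 81d6 ← matches
m3: inner = H(3c b8 36 36 50 47) = c2 35; tag = H(56 d2 5c 5c c2 35) = 7463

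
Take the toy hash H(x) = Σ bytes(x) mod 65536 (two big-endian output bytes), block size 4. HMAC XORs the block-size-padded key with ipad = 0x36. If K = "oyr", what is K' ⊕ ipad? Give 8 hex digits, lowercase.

594f4436

Key "oyr" = 6f 79 72 is 3 bytes ≤ B = 4; zero-pad to 4 bytes: K' = 6f 79 72 00.
XOR each byte with 0x36: 6f⊕36=59, 79⊕36=4f, 72⊕36=44, 00⊕36=36.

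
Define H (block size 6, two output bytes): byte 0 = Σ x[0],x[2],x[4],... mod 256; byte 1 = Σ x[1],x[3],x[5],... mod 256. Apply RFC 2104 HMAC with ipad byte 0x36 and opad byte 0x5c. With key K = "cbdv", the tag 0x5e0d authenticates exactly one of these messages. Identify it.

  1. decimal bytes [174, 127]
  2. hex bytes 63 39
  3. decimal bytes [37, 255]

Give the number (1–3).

Key "cbdv" = 63 62 64 76 is 4 bytes ≤ B = 6; zero-pad to 6 bytes: K' = 63 62 64 76 00 00.
K' ⊕ ipad = 55 54 52 40 36 36; K' ⊕ opad = 3f 3e 38 2a 5c 5c.
m1: inner = H(55 54 52 40 36 36 ae 7f) = 8b 49; tag = H(3f 3e 38 2a 5c 5c 8b 49) = 5e0d ← matches
m2: inner = H(55 54 52 40 36 36 63 39) = 40 03; tag = H(3f 3e 38 2a 5c 5c 40 03) = 13c7
m3: inner = H(55 54 52 40 36 36 25 ff) = 02 c9; tag = H(3f 3e 38 2a 5c 5c 02 c9) = d58d

1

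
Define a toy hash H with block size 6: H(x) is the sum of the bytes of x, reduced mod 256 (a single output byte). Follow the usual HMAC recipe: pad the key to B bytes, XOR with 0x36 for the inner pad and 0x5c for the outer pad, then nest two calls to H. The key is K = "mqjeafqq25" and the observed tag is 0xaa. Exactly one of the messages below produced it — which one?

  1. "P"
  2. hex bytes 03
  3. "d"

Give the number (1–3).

3

Key "mqjeafqq25" = 6d 71 6a 65 61 66 71 71 32 35 is 10 bytes > B = 6, so hash it first: H(key) = bd, then zero-pad to 6 bytes: K' = bd 00 00 00 00 00.
K' ⊕ ipad = 8b 36 36 36 36 36; K' ⊕ opad = e1 5c 5c 5c 5c 5c.
m1: inner = H(8b 36 36 36 36 36 50) = e9; tag = H(e1 5c 5c 5c 5c 5c e9) = 96
m2: inner = H(8b 36 36 36 36 36 03) = 9c; tag = H(e1 5c 5c 5c 5c 5c 9c) = 49
m3: inner = H(8b 36 36 36 36 36 64) = fd; tag = H(e1 5c 5c 5c 5c 5c fd) = aa ← matches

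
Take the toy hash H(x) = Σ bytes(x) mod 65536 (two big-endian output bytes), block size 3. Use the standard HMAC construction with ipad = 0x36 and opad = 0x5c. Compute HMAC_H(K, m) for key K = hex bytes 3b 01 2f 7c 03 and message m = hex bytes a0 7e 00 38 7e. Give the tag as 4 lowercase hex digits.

Key hex bytes 3b 01 2f 7c 03 is 5 bytes > B = 3, so hash it first: H(key) = 00 ea, then zero-pad to 3 bytes: K' = 00 ea 00.
K' ⊕ ipad = 36 dc 36.  K' ⊕ opad = 5c b6 5c.
Inner input = (K'⊕ipad) ∥ m = 36 dc 36 ∥ a0 7e 00 38 7e.
Inner hash: sum = 54+220+54+160+126+0+56+126 = 796 → 03 1c.
Outer input = (K'⊕opad) ∥ inner = 5c b6 5c ∥ 03 1c.
Outer hash (tag): sum = 92+182+92+3+28 = 397 → 01 8d.

018d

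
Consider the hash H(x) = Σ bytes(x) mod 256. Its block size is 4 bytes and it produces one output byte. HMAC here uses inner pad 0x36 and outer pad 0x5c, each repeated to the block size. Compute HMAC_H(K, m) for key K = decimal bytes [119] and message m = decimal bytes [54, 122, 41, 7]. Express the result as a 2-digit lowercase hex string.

Key decimal bytes [119] = 77 is 1 byte ≤ B = 4; zero-pad to 4 bytes: K' = 77 00 00 00.
K' ⊕ ipad = 41 36 36 36.  K' ⊕ opad = 2b 5c 5c 5c.
Inner input = (K'⊕ipad) ∥ m = 41 36 36 36 ∥ 36 7a 29 07.
Inner hash: sum = 65+54+54+54+54+122+41+7 = 451; mod 256 = 195 → c3.
Outer input = (K'⊕opad) ∥ inner = 2b 5c 5c 5c ∥ c3.
Outer hash (tag): sum = 43+92+92+92+195 = 514; mod 256 = 2 → 02.

02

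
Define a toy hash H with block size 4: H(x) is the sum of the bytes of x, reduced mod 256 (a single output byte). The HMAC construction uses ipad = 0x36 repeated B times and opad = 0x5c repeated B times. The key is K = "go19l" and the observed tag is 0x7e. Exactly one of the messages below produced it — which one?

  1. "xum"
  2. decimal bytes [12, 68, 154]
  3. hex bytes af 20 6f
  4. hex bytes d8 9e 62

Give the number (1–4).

Key "go19l" = 67 6f 31 39 6c is 5 bytes > B = 4, so hash it first: H(key) = ac, then zero-pad to 4 bytes: K' = ac 00 00 00.
K' ⊕ ipad = 9a 36 36 36; K' ⊕ opad = f0 5c 5c 5c.
m1: inner = H(9a 36 36 36 78 75 6d) = 96; tag = H(f0 5c 5c 5c 96) = 9a
m2: inner = H(9a 36 36 36 0c 44 9a) = 26; tag = H(f0 5c 5c 5c 26) = 2a
m3: inner = H(9a 36 36 36 af 20 6f) = 7a; tag = H(f0 5c 5c 5c 7a) = 7e ← matches
m4: inner = H(9a 36 36 36 d8 9e 62) = 14; tag = H(f0 5c 5c 5c 14) = 18

3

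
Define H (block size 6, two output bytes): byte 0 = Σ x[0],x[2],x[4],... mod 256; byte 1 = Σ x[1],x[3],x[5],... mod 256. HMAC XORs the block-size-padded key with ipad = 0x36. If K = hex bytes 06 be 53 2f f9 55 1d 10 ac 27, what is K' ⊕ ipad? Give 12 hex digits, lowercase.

2d4f36363636

Key hex bytes 06 be 53 2f f9 55 1d 10 ac 27 is 10 bytes > B = 6, so hash it first: H(key) = 1b 79, then zero-pad to 6 bytes: K' = 1b 79 00 00 00 00.
XOR each byte with 0x36: 1b⊕36=2d, 79⊕36=4f, 00⊕36=36, 00⊕36=36, 00⊕36=36, 00⊕36=36.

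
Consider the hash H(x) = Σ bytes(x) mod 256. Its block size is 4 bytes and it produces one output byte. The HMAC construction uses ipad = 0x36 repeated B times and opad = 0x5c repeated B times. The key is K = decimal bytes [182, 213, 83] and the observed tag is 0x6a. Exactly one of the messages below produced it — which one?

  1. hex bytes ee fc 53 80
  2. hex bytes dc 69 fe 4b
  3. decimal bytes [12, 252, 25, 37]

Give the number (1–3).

2

Key decimal bytes [182, 213, 83] = b6 d5 53 is 3 bytes ≤ B = 4; zero-pad to 4 bytes: K' = b6 d5 53 00.
K' ⊕ ipad = 80 e3 65 36; K' ⊕ opad = ea 89 0f 5c.
m1: inner = H(80 e3 65 36 ee fc 53 80) = bb; tag = H(ea 89 0f 5c bb) = 99
m2: inner = H(80 e3 65 36 dc 69 fe 4b) = 8c; tag = H(ea 89 0f 5c 8c) = 6a ← matches
m3: inner = H(80 e3 65 36 0c fc 19 25) = 44; tag = H(ea 89 0f 5c 44) = 22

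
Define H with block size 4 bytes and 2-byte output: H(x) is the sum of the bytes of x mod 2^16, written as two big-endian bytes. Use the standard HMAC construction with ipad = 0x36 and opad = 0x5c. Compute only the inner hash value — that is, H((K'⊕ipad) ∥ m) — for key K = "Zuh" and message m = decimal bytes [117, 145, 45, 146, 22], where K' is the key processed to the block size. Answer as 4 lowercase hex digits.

Key "Zuh" = 5a 75 68 is 3 bytes ≤ B = 4; zero-pad to 4 bytes: K' = 5a 75 68 00.
K' ⊕ ipad = 6c 43 5e 36.
Inner input = 6c 43 5e 36 ∥ 75 91 2d 92 16.
Inner hash: sum = 108+67+94+54+117+145+45+146+22 = 798 → 03 1e.

031e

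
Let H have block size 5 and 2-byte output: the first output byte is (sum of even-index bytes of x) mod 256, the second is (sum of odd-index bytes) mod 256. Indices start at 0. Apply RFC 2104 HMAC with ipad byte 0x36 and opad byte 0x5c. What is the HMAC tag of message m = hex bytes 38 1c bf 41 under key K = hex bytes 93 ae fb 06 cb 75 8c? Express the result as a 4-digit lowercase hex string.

bd6d

Key hex bytes 93 ae fb 06 cb 75 8c is 7 bytes > B = 5, so hash it first: H(key) = e5 29, then zero-pad to 5 bytes: K' = e5 29 00 00 00.
K' ⊕ ipad = d3 1f 36 36 36.  K' ⊕ opad = b9 75 5c 5c 5c.
Inner input = (K'⊕ipad) ∥ m = d3 1f 36 36 36 ∥ 38 1c bf 41.
Inner hash: even-index sum = 412 mod 256 = 156; odd-index sum = 332 mod 256 = 76 → 9c 4c.
Outer input = (K'⊕opad) ∥ inner = b9 75 5c 5c 5c ∥ 9c 4c.
Outer hash (tag): even-index sum = 445 mod 256 = 189; odd-index sum = 365 mod 256 = 109 → bd 6d.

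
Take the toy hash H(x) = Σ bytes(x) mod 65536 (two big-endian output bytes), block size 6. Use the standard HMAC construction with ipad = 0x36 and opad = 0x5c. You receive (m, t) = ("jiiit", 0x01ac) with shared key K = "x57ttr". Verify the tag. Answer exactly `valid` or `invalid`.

Key "x57ttr" = 78 35 37 74 74 72 is exactly B = 6 bytes: K' = 78 35 37 74 74 72.
K' ⊕ ipad = 4e 03 01 42 42 44; K' ⊕ opad = 24 69 6b 28 28 2e.
Inner hash: sum = 78+3+1+66+66+68+106+105+105+105+116 = 819 → 03 33.
Outer hash (recomputed tag): sum = 36+105+107+40+40+46+3+51 = 428 → 01 ac.
Recomputed tag = 01ac; claimed = 01ac → match.

valid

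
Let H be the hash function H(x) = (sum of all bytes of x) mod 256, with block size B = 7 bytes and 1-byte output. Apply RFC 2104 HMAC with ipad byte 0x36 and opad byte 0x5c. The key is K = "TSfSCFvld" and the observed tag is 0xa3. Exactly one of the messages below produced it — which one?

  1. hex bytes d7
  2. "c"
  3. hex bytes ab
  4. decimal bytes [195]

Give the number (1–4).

Key "TSfSCFvld" = 54 53 66 53 43 46 76 6c 64 is 9 bytes > B = 7, so hash it first: H(key) = 2f, then zero-pad to 7 bytes: K' = 2f 00 00 00 00 00 00.
K' ⊕ ipad = 19 36 36 36 36 36 36; K' ⊕ opad = 73 5c 5c 5c 5c 5c 5c.
m1: inner = H(19 36 36 36 36 36 36 d7) = 34; tag = H(73 5c 5c 5c 5c 5c 5c 34) = cf
m2: inner = H(19 36 36 36 36 36 36 63) = c0; tag = H(73 5c 5c 5c 5c 5c 5c c0) = 5b
m3: inner = H(19 36 36 36 36 36 36 ab) = 08; tag = H(73 5c 5c 5c 5c 5c 5c 08) = a3 ← matches
m4: inner = H(19 36 36 36 36 36 36 c3) = 20; tag = H(73 5c 5c 5c 5c 5c 5c 20) = bb

3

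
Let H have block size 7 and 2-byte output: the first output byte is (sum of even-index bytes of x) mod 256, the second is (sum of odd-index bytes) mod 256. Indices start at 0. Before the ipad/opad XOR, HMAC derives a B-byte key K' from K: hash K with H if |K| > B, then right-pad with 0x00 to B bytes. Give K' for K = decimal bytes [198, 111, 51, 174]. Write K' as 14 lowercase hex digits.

c66f33ae000000

Key decimal bytes [198, 111, 51, 174] = c6 6f 33 ae is 4 bytes ≤ B = 7; zero-pad to 7 bytes: K' = c6 6f 33 ae 00 00 00.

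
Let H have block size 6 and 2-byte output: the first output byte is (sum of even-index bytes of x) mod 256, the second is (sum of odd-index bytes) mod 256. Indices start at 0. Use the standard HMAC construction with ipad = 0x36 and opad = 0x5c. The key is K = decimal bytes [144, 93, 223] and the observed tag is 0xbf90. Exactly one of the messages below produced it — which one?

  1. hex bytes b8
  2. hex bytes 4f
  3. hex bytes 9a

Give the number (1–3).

2

Key decimal bytes [144, 93, 223] = 90 5d df is 3 bytes ≤ B = 6; zero-pad to 6 bytes: K' = 90 5d df 00 00 00.
K' ⊕ ipad = a6 6b e9 36 36 36; K' ⊕ opad = cc 01 83 5c 5c 5c.
m1: inner = H(a6 6b e9 36 36 36 b8) = 7d d7; tag = H(cc 01 83 5c 5c 5c 7d d7) = 2890
m2: inner = H(a6 6b e9 36 36 36 4f) = 14 d7; tag = H(cc 01 83 5c 5c 5c 14 d7) = bf90 ← matches
m3: inner = H(a6 6b e9 36 36 36 9a) = 5f d7; tag = H(cc 01 83 5c 5c 5c 5f d7) = 0a90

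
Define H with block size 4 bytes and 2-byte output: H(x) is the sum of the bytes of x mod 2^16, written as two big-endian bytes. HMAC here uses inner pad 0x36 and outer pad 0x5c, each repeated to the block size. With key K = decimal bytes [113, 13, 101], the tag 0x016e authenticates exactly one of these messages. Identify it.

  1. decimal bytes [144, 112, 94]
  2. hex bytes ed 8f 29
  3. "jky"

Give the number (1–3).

3

Key decimal bytes [113, 13, 101] = 71 0d 65 is 3 bytes ≤ B = 4; zero-pad to 4 bytes: K' = 71 0d 65 00.
K' ⊕ ipad = 47 3b 53 36; K' ⊕ opad = 2d 51 39 5c.
m1: inner = H(47 3b 53 36 90 70 5e) = 02 69; tag = H(2d 51 39 5c 02 69) = 017e
m2: inner = H(47 3b 53 36 ed 8f 29) = 02 b0; tag = H(2d 51 39 5c 02 b0) = 01c5
m3: inner = H(47 3b 53 36 6a 6b 79) = 02 59; tag = H(2d 51 39 5c 02 59) = 016e ← matches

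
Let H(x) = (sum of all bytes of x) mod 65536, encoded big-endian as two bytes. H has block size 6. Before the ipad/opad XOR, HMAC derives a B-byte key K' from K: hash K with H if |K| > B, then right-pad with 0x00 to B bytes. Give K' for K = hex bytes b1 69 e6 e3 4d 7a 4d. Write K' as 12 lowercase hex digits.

03f700000000

|K| = 7 > B = 6, so first hash the key.
H(K): sum = 177+105+230+227+77+122+77 = 1015 → 03 f7.
Zero-pad H(K) = 03 f7 to 6 bytes: K' = 03 f7 00 00 00 00.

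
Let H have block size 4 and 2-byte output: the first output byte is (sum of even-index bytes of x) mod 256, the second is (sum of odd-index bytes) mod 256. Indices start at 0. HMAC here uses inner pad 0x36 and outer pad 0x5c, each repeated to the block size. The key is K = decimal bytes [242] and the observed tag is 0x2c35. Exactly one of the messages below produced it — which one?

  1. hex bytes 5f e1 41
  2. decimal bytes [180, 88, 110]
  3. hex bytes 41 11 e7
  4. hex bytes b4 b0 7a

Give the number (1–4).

Key decimal bytes [242] = f2 is 1 byte ≤ B = 4; zero-pad to 4 bytes: K' = f2 00 00 00.
K' ⊕ ipad = c4 36 36 36; K' ⊕ opad = ae 5c 5c 5c.
m1: inner = H(c4 36 36 36 5f e1 41) = 9a 4d; tag = H(ae 5c 5c 5c 9a 4d) = a405
m2: inner = H(c4 36 36 36 b4 58 6e) = 1c c4; tag = H(ae 5c 5c 5c 1c c4) = 267c
m3: inner = H(c4 36 36 36 41 11 e7) = 22 7d; tag = H(ae 5c 5c 5c 22 7d) = 2c35 ← matches
m4: inner = H(c4 36 36 36 b4 b0 7a) = 28 1c; tag = H(ae 5c 5c 5c 28 1c) = 32d4

3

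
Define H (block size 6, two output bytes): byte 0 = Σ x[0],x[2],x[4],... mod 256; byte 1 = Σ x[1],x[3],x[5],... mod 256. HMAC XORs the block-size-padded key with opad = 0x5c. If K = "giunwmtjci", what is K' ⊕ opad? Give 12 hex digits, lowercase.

764b5c5c5c5c

Key "giunwmtjci" = 67 69 75 6e 77 6d 74 6a 63 69 is 10 bytes > B = 6, so hash it first: H(key) = 2a 17, then zero-pad to 6 bytes: K' = 2a 17 00 00 00 00.
XOR each byte with 0x5c: 2a⊕5c=76, 17⊕5c=4b, 00⊕5c=5c, 00⊕5c=5c, 00⊕5c=5c, 00⊕5c=5c.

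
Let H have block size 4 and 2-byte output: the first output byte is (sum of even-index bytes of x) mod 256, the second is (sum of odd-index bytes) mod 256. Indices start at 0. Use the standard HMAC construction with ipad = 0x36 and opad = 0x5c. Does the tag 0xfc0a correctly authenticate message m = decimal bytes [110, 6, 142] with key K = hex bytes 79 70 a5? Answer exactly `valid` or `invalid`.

valid

Key hex bytes 79 70 a5 is 3 bytes ≤ B = 4; zero-pad to 4 bytes: K' = 79 70 a5 00.
K' ⊕ ipad = 4f 46 93 36; K' ⊕ opad = 25 2c f9 5c.
Inner hash: even-index sum = 478 mod 256 = 222; odd-index sum = 130 mod 256 = 130 → de 82.
Outer hash (recomputed tag): even-index sum = 508 mod 256 = 252; odd-index sum = 266 mod 256 = 10 → fc 0a.
Recomputed tag = fc0a; claimed = fc0a → match.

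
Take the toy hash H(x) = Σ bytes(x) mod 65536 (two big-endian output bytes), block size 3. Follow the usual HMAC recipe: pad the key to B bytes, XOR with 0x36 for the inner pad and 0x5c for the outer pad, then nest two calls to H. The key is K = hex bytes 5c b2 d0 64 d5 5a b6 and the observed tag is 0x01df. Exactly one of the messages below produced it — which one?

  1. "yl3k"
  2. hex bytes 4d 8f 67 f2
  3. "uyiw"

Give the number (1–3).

Key hex bytes 5c b2 d0 64 d5 5a b6 is 7 bytes > B = 3, so hash it first: H(key) = 04 27, then zero-pad to 3 bytes: K' = 04 27 00.
K' ⊕ ipad = 32 11 36; K' ⊕ opad = 58 7b 5c.
m1: inner = H(32 11 36 79 6c 33 6b) = 01 fc; tag = H(58 7b 5c 01 fc) = 022c
m2: inner = H(32 11 36 4d 8f 67 f2) = 02 ae; tag = H(58 7b 5c 02 ae) = 01df ← matches
m3: inner = H(32 11 36 75 79 69 77) = 02 47; tag = H(58 7b 5c 02 47) = 0178

2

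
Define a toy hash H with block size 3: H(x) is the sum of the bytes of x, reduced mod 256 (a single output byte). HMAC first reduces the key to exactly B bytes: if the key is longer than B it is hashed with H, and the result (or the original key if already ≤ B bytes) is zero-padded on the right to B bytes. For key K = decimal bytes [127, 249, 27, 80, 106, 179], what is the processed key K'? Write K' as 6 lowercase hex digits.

000000

|K| = 6 > B = 3, so first hash the key.
H(K): sum = 127+249+27+80+106+179 = 768; mod 256 = 0 → 00.
Zero-pad H(K) = 00 to 3 bytes: K' = 00 00 00.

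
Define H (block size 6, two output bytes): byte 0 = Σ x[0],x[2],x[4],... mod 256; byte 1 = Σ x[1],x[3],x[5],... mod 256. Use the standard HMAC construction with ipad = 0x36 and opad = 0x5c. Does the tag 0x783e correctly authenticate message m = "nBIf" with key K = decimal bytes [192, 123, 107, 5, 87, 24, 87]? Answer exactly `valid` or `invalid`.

invalid

Key decimal bytes [192, 123, 107, 5, 87, 24, 87] = c0 7b 6b 05 57 18 57 is 7 bytes > B = 6, so hash it first: H(key) = d9 98, then zero-pad to 6 bytes: K' = d9 98 00 00 00 00.
K' ⊕ ipad = ef ae 36 36 36 36; K' ⊕ opad = 85 c4 5c 5c 5c 5c.
Inner hash: even-index sum = 530 mod 256 = 18; odd-index sum = 450 mod 256 = 194 → 12 c2.
Outer hash (recomputed tag): even-index sum = 335 mod 256 = 79; odd-index sum = 574 mod 256 = 62 → 4f 3e.
Recomputed tag = 4f3e; claimed = 783e → mismatch.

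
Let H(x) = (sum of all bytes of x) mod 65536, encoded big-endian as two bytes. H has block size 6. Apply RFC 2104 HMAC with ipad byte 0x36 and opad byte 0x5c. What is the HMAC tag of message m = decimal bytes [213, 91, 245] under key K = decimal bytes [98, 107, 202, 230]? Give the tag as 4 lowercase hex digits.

0290

Key decimal bytes [98, 107, 202, 230] = 62 6b ca e6 is 4 bytes ≤ B = 6; zero-pad to 6 bytes: K' = 62 6b ca e6 00 00.
K' ⊕ ipad = 54 5d fc d0 36 36.  K' ⊕ opad = 3e 37 96 ba 5c 5c.
Inner input = (K'⊕ipad) ∥ m = 54 5d fc d0 36 36 ∥ d5 5b f5.
Inner hash: sum = 84+93+252+208+54+54+213+91+245 = 1294 → 05 0e.
Outer input = (K'⊕opad) ∥ inner = 3e 37 96 ba 5c 5c ∥ 05 0e.
Outer hash (tag): sum = 62+55+150+186+92+92+5+14 = 656 → 02 90.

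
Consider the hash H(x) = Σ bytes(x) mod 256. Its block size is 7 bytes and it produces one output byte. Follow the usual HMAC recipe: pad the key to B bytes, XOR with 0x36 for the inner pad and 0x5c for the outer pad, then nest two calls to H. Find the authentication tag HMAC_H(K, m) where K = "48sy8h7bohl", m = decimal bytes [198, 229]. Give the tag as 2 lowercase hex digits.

81

Key "48sy8h7bohl" = 34 38 73 79 38 68 37 62 6f 68 6c is 11 bytes > B = 7, so hash it first: H(key) = d4, then zero-pad to 7 bytes: K' = d4 00 00 00 00 00 00.
K' ⊕ ipad = e2 36 36 36 36 36 36.  K' ⊕ opad = 88 5c 5c 5c 5c 5c 5c.
Inner input = (K'⊕ipad) ∥ m = e2 36 36 36 36 36 36 ∥ c6 e5.
Inner hash: sum = 226+54+54+54+54+54+54+198+229 = 977; mod 256 = 209 → d1.
Outer input = (K'⊕opad) ∥ inner = 88 5c 5c 5c 5c 5c 5c ∥ d1.
Outer hash (tag): sum = 136+92+92+92+92+92+92+209 = 897; mod 256 = 129 → 81.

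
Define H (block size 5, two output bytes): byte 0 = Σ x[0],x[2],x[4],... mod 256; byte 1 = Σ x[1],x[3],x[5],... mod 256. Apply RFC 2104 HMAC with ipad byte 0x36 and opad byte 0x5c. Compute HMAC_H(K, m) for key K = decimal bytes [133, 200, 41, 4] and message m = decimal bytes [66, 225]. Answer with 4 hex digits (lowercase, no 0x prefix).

1cd5

Key decimal bytes [133, 200, 41, 4] = 85 c8 29 04 is 4 bytes ≤ B = 5; zero-pad to 5 bytes: K' = 85 c8 29 04 00.
K' ⊕ ipad = b3 fe 1f 32 36.  K' ⊕ opad = d9 94 75 58 5c.
Inner input = (K'⊕ipad) ∥ m = b3 fe 1f 32 36 ∥ 42 e1.
Inner hash: even-index sum = 489 mod 256 = 233; odd-index sum = 370 mod 256 = 114 → e9 72.
Outer input = (K'⊕opad) ∥ inner = d9 94 75 58 5c ∥ e9 72.
Outer hash (tag): even-index sum = 540 mod 256 = 28; odd-index sum = 469 mod 256 = 213 → 1c d5.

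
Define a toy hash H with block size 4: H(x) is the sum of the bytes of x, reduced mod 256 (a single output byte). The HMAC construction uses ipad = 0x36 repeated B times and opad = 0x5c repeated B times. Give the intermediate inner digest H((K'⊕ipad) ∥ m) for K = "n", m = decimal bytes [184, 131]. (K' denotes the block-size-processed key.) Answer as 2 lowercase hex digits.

35

Key "n" = 6e is 1 byte ≤ B = 4; zero-pad to 4 bytes: K' = 6e 00 00 00.
K' ⊕ ipad = 58 36 36 36.
Inner input = 58 36 36 36 ∥ b8 83.
Inner hash: sum = 88+54+54+54+184+131 = 565; mod 256 = 53 → 35.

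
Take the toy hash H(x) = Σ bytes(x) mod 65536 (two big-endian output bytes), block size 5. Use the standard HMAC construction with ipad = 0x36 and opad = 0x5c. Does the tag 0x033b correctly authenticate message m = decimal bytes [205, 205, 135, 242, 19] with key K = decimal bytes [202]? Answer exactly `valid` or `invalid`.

Key decimal bytes [202] = ca is 1 byte ≤ B = 5; zero-pad to 5 bytes: K' = ca 00 00 00 00.
K' ⊕ ipad = fc 36 36 36 36; K' ⊕ opad = 96 5c 5c 5c 5c.
Inner hash: sum = 252+54+54+54+54+205+205+135+242+19 = 1274 → 04 fa.
Outer hash (recomputed tag): sum = 150+92+92+92+92+4+250 = 772 → 03 04.
Recomputed tag = 0304; claimed = 033b → mismatch.

invalid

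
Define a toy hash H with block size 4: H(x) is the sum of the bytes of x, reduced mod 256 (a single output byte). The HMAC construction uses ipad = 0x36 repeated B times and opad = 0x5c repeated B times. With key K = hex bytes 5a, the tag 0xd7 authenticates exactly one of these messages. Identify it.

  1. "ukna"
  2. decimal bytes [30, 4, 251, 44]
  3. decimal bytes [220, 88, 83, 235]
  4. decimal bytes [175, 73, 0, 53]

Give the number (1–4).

Key hex bytes 5a is 1 byte ≤ B = 4; zero-pad to 4 bytes: K' = 5a 00 00 00.
K' ⊕ ipad = 6c 36 36 36; K' ⊕ opad = 06 5c 5c 5c.
m1: inner = H(6c 36 36 36 75 6b 6e 61) = bd; tag = H(06 5c 5c 5c bd) = d7 ← matches
m2: inner = H(6c 36 36 36 1e 04 fb 2c) = 57; tag = H(06 5c 5c 5c 57) = 71
m3: inner = H(6c 36 36 36 dc 58 53 eb) = 80; tag = H(06 5c 5c 5c 80) = 9a
m4: inner = H(6c 36 36 36 af 49 00 35) = 3b; tag = H(06 5c 5c 5c 3b) = 55

1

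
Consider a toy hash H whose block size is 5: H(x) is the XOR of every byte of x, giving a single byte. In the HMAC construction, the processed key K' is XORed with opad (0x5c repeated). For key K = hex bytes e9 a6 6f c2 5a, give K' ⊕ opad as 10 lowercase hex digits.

b5fa339e06

Key hex bytes e9 a6 6f c2 5a is exactly B = 5 bytes: K' = e9 a6 6f c2 5a.
XOR each byte with 0x5c: e9⊕5c=b5, a6⊕5c=fa, 6f⊕5c=33, c2⊕5c=9e, 5a⊕5c=06.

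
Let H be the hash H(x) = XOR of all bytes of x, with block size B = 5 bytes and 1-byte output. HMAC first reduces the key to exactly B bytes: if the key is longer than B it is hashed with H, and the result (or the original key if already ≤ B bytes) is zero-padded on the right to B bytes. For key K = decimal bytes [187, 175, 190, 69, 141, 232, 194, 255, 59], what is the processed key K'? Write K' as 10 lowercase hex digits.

8c00000000

|K| = 9 > B = 5, so first hash the key.
H(K): XOR bb⊕af⊕be⊕45⊕8d⊕e8⊕c2⊕ff⊕3b = 8c.
Zero-pad H(K) = 8c to 5 bytes: K' = 8c 00 00 00 00.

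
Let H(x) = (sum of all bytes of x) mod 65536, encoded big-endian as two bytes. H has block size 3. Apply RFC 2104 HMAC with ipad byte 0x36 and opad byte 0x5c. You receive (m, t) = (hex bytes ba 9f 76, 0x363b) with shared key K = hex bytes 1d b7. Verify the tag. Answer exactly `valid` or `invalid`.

Key hex bytes 1d b7 is 2 bytes ≤ B = 3; zero-pad to 3 bytes: K' = 1d b7 00.
K' ⊕ ipad = 2b 81 36; K' ⊕ opad = 41 eb 5c.
Inner hash: sum = 43+129+54+186+159+118 = 689 → 02 b1.
Outer hash (recomputed tag): sum = 65+235+92+2+177 = 571 → 02 3b.
Recomputed tag = 023b; claimed = 363b → mismatch.

invalid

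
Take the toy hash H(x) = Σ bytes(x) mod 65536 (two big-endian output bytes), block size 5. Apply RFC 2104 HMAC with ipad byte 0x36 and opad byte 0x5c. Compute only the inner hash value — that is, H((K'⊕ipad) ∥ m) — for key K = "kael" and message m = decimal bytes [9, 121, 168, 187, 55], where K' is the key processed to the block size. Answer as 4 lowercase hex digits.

03b3

Key "kael" = 6b 61 65 6c is 4 bytes ≤ B = 5; zero-pad to 5 bytes: K' = 6b 61 65 6c 00.
K' ⊕ ipad = 5d 57 53 5a 36.
Inner input = 5d 57 53 5a 36 ∥ 09 79 a8 bb 37.
Inner hash: sum = 93+87+83+90+54+9+121+168+187+55 = 947 → 03 b3.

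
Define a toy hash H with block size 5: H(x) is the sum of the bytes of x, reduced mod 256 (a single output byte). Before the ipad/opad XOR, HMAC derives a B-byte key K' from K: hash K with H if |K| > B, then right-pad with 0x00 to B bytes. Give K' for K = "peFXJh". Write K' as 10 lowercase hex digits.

|K| = 6 > B = 5, so first hash the key.
H(K): sum = 112+101+70+88+74+104 = 549; mod 256 = 37 → 25.
Zero-pad H(K) = 25 to 5 bytes: K' = 25 00 00 00 00.

2500000000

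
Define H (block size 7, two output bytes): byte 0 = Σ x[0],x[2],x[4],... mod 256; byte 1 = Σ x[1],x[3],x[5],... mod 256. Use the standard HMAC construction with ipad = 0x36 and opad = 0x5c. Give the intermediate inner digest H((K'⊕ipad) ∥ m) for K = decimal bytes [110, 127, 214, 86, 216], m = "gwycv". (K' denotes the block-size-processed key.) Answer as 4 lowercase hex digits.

3635

Key decimal bytes [110, 127, 214, 86, 216] = 6e 7f d6 56 d8 is 5 bytes ≤ B = 7; zero-pad to 7 bytes: K' = 6e 7f d6 56 d8 00 00.
K' ⊕ ipad = 58 49 e0 60 ee 36 36.
Inner input = 58 49 e0 60 ee 36 36 ∥ 67 77 79 63 76.
Inner hash: even-index sum = 822 mod 256 = 54; odd-index sum = 565 mod 256 = 53 → 36 35.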